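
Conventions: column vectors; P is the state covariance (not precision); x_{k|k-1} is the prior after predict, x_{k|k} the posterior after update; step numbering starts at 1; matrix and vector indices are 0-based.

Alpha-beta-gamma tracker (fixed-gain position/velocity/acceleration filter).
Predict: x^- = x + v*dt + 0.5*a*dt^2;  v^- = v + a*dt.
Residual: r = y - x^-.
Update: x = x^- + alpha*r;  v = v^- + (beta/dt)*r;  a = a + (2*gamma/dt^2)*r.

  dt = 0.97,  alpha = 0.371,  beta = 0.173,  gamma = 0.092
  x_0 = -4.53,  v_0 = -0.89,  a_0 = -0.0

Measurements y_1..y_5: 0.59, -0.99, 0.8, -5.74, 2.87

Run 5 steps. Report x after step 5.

x_post = 2.9842

step 1: x_pred=-5.3933  r=5.9833  x^+=-3.1735  v^+=0.1771  a^+=1.1701
step 2: x_pred=-2.4512  r=1.4612  x^+=-1.9091  v^+=1.5727  a^+=1.4558
step 3: x_pred=0.3013  r=0.4987  x^+=0.4863  v^+=3.0738  a^+=1.5534
step 4: x_pred=4.1987  r=-9.9387  x^+=0.5114  v^+=2.8080  a^+=-0.3902
step 5: x_pred=3.0516  r=-0.1816  x^+=2.9842  v^+=2.3971  a^+=-0.4257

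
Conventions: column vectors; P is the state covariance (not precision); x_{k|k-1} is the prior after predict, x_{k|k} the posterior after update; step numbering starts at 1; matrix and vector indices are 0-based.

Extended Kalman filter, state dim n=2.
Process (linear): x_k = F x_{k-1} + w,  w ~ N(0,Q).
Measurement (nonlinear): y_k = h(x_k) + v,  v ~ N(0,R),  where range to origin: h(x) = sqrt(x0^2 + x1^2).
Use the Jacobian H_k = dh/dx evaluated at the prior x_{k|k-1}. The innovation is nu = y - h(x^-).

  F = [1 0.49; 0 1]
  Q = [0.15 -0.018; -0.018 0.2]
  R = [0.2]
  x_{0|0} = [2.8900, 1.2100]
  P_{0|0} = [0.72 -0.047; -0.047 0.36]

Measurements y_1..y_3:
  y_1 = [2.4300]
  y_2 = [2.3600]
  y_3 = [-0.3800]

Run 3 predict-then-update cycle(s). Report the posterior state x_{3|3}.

step 1: x^-=[3.4829, 1.2100]  P^-=[0.9104 0.1114; 0.1114 0.5600]  H_jac=[0.9446 0.3282]  S=[1.1417]  K=[0.7852; 0.2531]  nu=[-1.2571]  x^+=[2.4958, 0.8918]  P^+=[0.2064 -0.1155; -0.1155 0.4868]
step 2: x^-=[2.9328, 0.8918]  P^-=[0.3601 0.1050; 0.1050 0.6868]  H_jac=[0.9567 0.2909]  S=[0.6462]  K=[0.5804; 0.4647]  nu=[-0.7053]  x^+=[2.5234, 0.5640]  P^+=[0.1424 -0.0693; -0.0693 0.5473]
step 3: x^-=[2.7997, 0.5640]  P^-=[0.3559 0.1809; 0.1809 0.7473]  H_jac=[0.9803 0.1975]  S=[0.6412]  K=[0.5998; 0.5067]  nu=[-3.2360]  x^+=[0.8587, -1.0757]  P^+=[0.1252 -0.0140; -0.0140 0.5827]

x_post = [0.8587, -1.0757]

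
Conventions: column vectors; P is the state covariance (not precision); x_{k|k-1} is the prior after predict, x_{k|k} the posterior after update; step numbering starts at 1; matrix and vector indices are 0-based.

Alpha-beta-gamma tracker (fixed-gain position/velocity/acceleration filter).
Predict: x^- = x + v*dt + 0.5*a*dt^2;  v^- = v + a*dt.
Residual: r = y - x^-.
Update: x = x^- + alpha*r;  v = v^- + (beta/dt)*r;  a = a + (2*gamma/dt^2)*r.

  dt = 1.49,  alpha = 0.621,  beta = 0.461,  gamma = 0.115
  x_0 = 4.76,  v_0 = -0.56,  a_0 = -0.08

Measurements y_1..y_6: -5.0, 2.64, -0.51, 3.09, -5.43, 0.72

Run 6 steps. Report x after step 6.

x_post = -0.2157

step 1: x_pred=3.8368  r=-8.8368  x^+=-1.6509  v^+=-3.4133  a^+=-0.9955
step 2: x_pred=-7.8417  r=10.4817  x^+=-1.3325  v^+=-1.6536  a^+=0.0904
step 3: x_pred=-3.6960  r=3.1860  x^+=-1.7175  v^+=-0.5331  a^+=0.4205
step 4: x_pred=-2.0451  r=5.1351  x^+=1.1438  v^+=1.6822  a^+=0.9525
step 5: x_pred=4.7075  r=-10.1375  x^+=-1.5879  v^+=-0.0352  a^+=-0.0978
step 6: x_pred=-1.7488  r=2.4688  x^+=-0.2157  v^+=0.5830  a^+=0.1580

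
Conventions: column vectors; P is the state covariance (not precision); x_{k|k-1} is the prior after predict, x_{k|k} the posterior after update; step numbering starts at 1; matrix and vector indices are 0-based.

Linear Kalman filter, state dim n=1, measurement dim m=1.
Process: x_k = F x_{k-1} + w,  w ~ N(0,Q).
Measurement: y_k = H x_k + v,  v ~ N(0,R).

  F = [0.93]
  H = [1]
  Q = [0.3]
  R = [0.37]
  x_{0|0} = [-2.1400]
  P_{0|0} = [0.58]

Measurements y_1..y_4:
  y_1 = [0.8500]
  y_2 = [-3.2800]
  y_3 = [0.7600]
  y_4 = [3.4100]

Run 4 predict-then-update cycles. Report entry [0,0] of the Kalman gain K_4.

step 1: x^-=[-1.9902]  P^-=[0.8016]  S=[1.1716]  K=[0.6842]  nu=[2.8402]  x^+=[-0.0469]  P^+=[0.2532]
step 2: x^-=[-0.0436]  P^-=[0.5190]  S=[0.8890]  K=[0.5838]  nu=[-3.2364]  x^+=[-1.9330]  P^+=[0.2160]
step 3: x^-=[-1.7977]  P^-=[0.4868]  S=[0.8568]  K=[0.5682]  nu=[2.5577]  x^+=[-0.3445]  P^+=[0.2102]
step 4: x^-=[-0.3204]  P^-=[0.4818]  S=[0.8518]  K=[0.5656]  nu=[3.7304]  x^+=[1.7897]  P^+=[0.2093]

K[0,0] = 0.5656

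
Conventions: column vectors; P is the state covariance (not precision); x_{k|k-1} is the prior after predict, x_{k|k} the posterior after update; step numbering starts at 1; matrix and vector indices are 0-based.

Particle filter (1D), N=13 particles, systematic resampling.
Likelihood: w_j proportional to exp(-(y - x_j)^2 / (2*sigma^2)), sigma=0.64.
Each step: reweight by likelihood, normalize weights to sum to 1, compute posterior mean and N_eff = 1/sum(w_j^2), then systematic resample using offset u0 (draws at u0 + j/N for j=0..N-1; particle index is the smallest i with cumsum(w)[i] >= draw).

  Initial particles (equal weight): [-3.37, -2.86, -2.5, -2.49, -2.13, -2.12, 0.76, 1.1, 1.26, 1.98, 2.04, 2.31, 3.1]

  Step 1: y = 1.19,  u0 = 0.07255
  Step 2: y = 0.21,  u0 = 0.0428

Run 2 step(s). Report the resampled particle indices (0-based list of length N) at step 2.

step 1: w=[0.0000, 0.0000, 0.0000, 0.0000, 0.0000, 0.0000, 0.2051, 0.2545, 0.2555, 0.1200, 0.1064, 0.0556, 0.0030]  mean=1.3500  Neff=4.9774  idx=[6, 6, 7, 7, 7, 7, 8, 8, 8, 9, 10, 10, 11]
step 2: w=[0.1846, 0.1846, 0.1016, 0.1016, 0.1016, 0.1016, 0.0695, 0.0695, 0.0695, 0.0058, 0.0045, 0.0045, 0.0012]  mean=1.0229  Neff=8.0655  idx=[0, 0, 1, 1, 1, 2, 3, 4, 4, 5, 6, 7, 8]

resampled_idx = [0, 0, 1, 1, 1, 2, 3, 4, 4, 5, 6, 7, 8]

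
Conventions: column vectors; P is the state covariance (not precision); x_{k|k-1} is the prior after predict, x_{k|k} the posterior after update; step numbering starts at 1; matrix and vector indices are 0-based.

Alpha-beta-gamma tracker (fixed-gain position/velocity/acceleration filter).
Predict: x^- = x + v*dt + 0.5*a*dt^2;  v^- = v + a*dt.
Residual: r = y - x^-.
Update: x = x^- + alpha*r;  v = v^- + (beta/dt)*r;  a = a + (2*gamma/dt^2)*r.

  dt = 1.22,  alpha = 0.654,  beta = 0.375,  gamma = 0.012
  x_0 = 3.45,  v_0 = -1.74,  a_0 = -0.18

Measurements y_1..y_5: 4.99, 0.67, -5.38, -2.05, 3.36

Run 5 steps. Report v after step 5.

step 1: x_pred=1.1932  r=3.7968  x^+=3.6763  v^+=-0.7926  a^+=-0.1188
step 2: x_pred=2.6210  r=-1.9510  x^+=1.3450  v^+=-1.5372  a^+=-0.1502
step 3: x_pred=-0.6421  r=-4.7379  x^+=-3.7407  v^+=-3.1768  a^+=-0.2266
step 4: x_pred=-7.7850  r=5.7350  x^+=-4.0343  v^+=-1.6905  a^+=-0.1342
step 5: x_pred=-6.1965  r=9.5565  x^+=0.0534  v^+=1.0833  a^+=0.0199

v_post = 1.0833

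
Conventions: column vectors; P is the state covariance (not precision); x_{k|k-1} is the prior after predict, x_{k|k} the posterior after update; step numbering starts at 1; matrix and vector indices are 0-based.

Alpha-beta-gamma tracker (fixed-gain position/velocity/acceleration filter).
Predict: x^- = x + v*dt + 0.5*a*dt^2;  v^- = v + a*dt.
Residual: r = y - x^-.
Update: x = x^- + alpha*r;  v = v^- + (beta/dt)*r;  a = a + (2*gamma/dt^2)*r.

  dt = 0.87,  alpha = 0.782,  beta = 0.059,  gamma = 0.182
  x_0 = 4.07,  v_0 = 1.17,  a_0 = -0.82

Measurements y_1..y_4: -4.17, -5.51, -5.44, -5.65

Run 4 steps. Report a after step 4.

step 1: x_pred=4.7776  r=-8.9476  x^+=-2.2194  v^+=-0.1502  a^+=-5.1230
step 2: x_pred=-4.2889  r=-1.2211  x^+=-5.2438  v^+=-4.6900  a^+=-5.7102
step 3: x_pred=-11.4851  r=6.0451  x^+=-6.7578  v^+=-9.2479  a^+=-2.8031
step 4: x_pred=-15.8643  r=10.2143  x^+=-7.8767  v^+=-10.9939  a^+=2.1091

a_post = 2.1091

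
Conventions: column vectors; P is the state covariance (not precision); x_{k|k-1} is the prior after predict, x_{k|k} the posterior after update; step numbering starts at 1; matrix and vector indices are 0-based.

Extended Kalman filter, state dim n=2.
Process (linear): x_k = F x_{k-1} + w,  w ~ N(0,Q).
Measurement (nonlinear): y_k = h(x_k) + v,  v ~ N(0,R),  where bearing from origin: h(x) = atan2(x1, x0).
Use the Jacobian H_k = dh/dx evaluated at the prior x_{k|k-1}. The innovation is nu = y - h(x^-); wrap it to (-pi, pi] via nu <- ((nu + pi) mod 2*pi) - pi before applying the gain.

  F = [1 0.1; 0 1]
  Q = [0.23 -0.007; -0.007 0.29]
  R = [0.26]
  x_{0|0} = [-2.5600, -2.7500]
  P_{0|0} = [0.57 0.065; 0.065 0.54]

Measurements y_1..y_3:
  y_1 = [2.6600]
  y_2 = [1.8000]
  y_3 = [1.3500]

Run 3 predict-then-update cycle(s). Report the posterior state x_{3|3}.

x_post = [-4.1266, 0.5871]

step 1: x^-=[-2.8350, -2.7500]  P^-=[0.8184 0.1120; 0.1120 0.8300]  H_jac=[0.1763 -0.1817]  S=[0.3057]  K=[0.4054; -0.4289]  nu=[-1.2518]  x^+=[-3.3425, -2.2131]  P^+=[0.7682 0.1651; 0.1651 0.7738]
step 2: x^-=[-3.5638, -2.2131]  P^-=[1.0389 0.2355; 0.2355 1.0638]  H_jac=[0.1258 -0.2025]  S=[0.3081]  K=[0.2693; -0.6031]  nu=[-1.8973]  x^+=[-4.0747, -1.0688]  P^+=[1.0166 0.2856; 0.2856 0.9517]
step 3: x^-=[-4.1816, -1.0688]  P^-=[1.3132 0.3737; 0.3737 1.2417]  H_jac=[0.0574 -0.2245]  S=[0.3173]  K=[-0.0269; -0.8110]  nu=[-2.0418]  x^+=[-4.1266, 0.5871]  P^+=[1.3130 0.3668; 0.3668 1.0331]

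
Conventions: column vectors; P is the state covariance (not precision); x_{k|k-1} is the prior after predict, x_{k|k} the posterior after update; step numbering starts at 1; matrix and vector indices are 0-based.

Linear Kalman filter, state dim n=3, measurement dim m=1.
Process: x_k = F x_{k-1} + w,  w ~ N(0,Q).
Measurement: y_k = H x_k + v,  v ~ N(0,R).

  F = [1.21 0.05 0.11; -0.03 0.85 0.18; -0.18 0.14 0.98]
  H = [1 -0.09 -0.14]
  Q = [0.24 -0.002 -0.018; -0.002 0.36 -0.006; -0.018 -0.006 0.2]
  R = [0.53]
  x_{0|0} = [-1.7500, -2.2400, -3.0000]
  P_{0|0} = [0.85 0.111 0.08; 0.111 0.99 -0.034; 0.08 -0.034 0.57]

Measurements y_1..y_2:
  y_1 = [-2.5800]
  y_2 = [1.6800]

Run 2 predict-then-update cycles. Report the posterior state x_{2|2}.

x_post = [-0.9018, -2.2902, -2.8554]

step 1: x^-=[-2.5595, -2.3915, -2.9386]  P^-=[1.5282 0.1482 -0.0259; 0.1482 1.0776 0.1654; -0.0259 0.1654 0.7512]  S=[2.0664]  K=[0.7349; 0.0136; -0.0706]  nu=[-0.6471]  x^+=[-3.0351, -2.4003, -2.8929]  P^+=[0.4123 0.1276 0.0814; 0.1276 1.0772 0.1674; 0.0814 0.1674 0.7409]
step 2: x^-=[-4.1106, -2.4699, -2.6248]  P^-=[0.8943 0.2091 0.1057; 0.2091 1.2065 0.3737; 0.1057 0.3737 0.9568]  S=[1.3950]  K=[0.6170; 0.0346; -0.0444]  nu=[5.2009]  x^+=[-0.9018, -2.2902, -2.8554]  P^+=[0.3633 0.1794 0.1439; 0.1794 1.2048 0.3758; 0.1439 0.3758 0.9541]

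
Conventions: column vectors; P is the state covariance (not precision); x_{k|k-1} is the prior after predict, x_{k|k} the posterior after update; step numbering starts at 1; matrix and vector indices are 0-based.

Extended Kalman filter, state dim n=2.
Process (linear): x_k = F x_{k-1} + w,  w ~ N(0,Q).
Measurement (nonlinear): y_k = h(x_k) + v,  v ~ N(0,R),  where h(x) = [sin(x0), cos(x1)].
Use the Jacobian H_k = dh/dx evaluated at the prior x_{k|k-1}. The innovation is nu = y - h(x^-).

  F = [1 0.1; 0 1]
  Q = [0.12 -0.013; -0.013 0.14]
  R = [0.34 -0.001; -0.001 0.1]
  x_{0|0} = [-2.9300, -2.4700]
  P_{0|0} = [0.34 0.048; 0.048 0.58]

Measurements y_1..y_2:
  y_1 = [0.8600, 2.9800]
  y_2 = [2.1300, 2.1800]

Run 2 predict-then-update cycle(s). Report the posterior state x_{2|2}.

x_post = [-4.2739, -0.0949]

step 1: x^-=[-3.1770, -2.4700]  P^-=[0.4754 0.0930; 0.0930 0.7200]  H_jac=[-0.9994 0.0000; 0.0000 0.6222]  S=[0.8148 -0.0588; -0.0588 0.3788]  K=[-0.5785 0.0629; -0.0290 1.1783]  nu=[0.8246, 3.7628]  x^+=[-3.4173, 1.9399]  P^+=[0.1969 0.0110; 0.0110 0.1894]
step 2: x^-=[-3.2233, 1.9399]  P^-=[0.3210 0.0170; 0.0170 0.3294]  H_jac=[-0.9967 0.0000; 0.0000 -0.9327]  S=[0.6589 0.0148; 0.0148 0.3865]  K=[-0.4851 -0.0224; -0.0079 -0.7945]  nu=[2.0484, 2.5408]  x^+=[-4.2739, -0.0949]  P^+=[0.1655 0.0019; 0.0019 0.0852]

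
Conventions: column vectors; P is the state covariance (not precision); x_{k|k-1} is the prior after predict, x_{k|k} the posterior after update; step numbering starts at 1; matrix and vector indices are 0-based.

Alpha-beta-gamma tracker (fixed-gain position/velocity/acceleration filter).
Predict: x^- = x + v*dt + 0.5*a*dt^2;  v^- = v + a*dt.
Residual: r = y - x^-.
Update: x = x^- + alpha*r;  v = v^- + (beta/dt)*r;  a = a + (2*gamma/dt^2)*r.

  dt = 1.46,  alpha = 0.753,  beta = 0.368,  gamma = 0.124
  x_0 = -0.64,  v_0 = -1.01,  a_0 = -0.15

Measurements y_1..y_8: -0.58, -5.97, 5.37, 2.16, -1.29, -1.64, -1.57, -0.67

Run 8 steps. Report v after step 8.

step 1: x_pred=-2.2745  r=1.6945  x^+=-0.9985  v^+=-0.8019  a^+=0.0471
step 2: x_pred=-2.1191  r=-3.8509  x^+=-5.0188  v^+=-1.7037  a^+=-0.4009
step 3: x_pred=-7.9335  r=13.3035  x^+=2.0840  v^+=1.0642  a^+=1.1469
step 4: x_pred=4.8601  r=-2.7001  x^+=2.8269  v^+=2.0581  a^+=0.8328
step 5: x_pred=6.7193  r=-8.0093  x^+=0.6883  v^+=1.2551  a^+=-0.0991
step 6: x_pred=2.4152  r=-4.0552  x^+=-0.6384  v^+=0.0883  a^+=-0.5709
step 7: x_pred=-1.1178  r=-0.4522  x^+=-1.4583  v^+=-0.8591  a^+=-0.6235
step 8: x_pred=-3.3771  r=2.7071  x^+=-1.3387  v^+=-1.0871  a^+=-0.3085

v_post = -1.0871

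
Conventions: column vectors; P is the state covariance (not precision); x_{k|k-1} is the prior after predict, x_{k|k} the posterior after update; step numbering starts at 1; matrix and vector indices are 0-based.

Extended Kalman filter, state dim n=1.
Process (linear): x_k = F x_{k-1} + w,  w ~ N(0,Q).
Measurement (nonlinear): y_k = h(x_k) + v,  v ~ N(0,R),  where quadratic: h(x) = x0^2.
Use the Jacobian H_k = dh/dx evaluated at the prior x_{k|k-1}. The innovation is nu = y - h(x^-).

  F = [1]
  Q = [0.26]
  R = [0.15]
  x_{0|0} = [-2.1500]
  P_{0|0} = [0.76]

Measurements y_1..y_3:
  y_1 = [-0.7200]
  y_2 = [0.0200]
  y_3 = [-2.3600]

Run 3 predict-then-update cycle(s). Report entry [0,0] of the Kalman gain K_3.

step 1: x^-=[-2.1500]  P^-=[1.0200]  H_jac=[-4.3000]  S=[19.0098]  K=[-0.2307]  nu=[-5.3425]  x^+=[-0.9174]  P^+=[0.0080]
step 2: x^-=[-0.9174]  P^-=[0.2680]  H_jac=[-1.8347]  S=[1.0523]  K=[-0.4673]  nu=[-0.8216]  x^+=[-0.5334]  P^+=[0.0382]
step 3: x^-=[-0.5334]  P^-=[0.2982]  H_jac=[-1.0668]  S=[0.4894]  K=[-0.6501]  nu=[-2.6445]  x^+=[1.1857]  P^+=[0.0914]

K[0,0] = -0.6501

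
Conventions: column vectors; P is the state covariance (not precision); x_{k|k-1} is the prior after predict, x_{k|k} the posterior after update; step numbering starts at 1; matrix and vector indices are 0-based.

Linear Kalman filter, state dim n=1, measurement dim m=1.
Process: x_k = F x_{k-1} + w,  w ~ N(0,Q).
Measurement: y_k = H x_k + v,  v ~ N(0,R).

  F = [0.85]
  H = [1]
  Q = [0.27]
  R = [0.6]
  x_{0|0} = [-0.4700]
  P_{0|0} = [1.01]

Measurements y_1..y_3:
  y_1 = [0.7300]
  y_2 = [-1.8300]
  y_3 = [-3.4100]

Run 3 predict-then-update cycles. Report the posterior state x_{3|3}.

step 1: x^-=[-0.3995]  P^-=[0.9997]  S=[1.5997]  K=[0.6249]  nu=[1.1295]  x^+=[0.3064]  P^+=[0.3750]
step 2: x^-=[0.2604]  P^-=[0.5409]  S=[1.1409]  K=[0.4741]  nu=[-2.0904]  x^+=[-0.7307]  P^+=[0.2845]
step 3: x^-=[-0.6211]  P^-=[0.4755]  S=[1.0755]  K=[0.4421]  nu=[-2.7889]  x^+=[-1.8541]  P^+=[0.2653]

x_post = [-1.8541]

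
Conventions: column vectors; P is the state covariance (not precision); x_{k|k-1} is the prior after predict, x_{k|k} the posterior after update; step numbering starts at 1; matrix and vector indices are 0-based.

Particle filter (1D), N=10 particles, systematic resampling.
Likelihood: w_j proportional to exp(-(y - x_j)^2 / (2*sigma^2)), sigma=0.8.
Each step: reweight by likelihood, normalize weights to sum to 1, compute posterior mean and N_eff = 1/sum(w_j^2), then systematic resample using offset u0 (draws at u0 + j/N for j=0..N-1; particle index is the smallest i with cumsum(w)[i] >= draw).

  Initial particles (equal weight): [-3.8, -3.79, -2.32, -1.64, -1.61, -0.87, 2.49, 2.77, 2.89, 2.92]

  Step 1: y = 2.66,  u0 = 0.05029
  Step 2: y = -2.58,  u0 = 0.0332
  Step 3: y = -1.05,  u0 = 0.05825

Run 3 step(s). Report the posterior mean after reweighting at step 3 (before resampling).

post_mean = 2.4961

step 1: w=[0.0000, 0.0000, 0.0000, 0.0000, 0.0000, 0.0000, 0.2522, 0.2555, 0.2475, 0.2447]  mean=2.7657  Neff=3.9990  idx=[6, 6, 6, 7, 7, 8, 8, 8, 9, 9]
step 2: w=[0.2964, 0.2964, 0.2964, 0.0303, 0.0303, 0.0110, 0.0110, 0.0110, 0.0085, 0.0085]  mean=2.5275  Neff=3.7599  idx=[0, 0, 0, 1, 1, 1, 2, 2, 2, 4]
step 3: w=[0.1087, 0.1087, 0.1087, 0.1087, 0.1087, 0.1087, 0.1087, 0.1087, 0.1087, 0.0217]  mean=2.4961  Neff=9.3626  idx=[0, 1, 2, 3, 4, 5, 6, 6, 7, 8]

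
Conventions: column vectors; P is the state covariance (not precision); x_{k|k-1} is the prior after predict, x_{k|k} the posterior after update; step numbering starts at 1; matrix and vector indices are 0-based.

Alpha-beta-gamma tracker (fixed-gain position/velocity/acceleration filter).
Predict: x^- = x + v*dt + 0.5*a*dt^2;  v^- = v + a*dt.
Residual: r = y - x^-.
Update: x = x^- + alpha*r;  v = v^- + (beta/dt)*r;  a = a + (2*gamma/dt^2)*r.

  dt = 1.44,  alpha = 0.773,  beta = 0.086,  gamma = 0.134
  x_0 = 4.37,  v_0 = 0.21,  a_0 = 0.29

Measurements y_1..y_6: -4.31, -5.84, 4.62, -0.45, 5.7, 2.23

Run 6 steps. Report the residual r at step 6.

step 1: x_pred=4.9731  r=-9.2831  x^+=-2.2027  v^+=0.0732  a^+=-0.9098
step 2: x_pred=-3.0406  r=-2.7994  x^+=-5.2045  v^+=-1.4041  a^+=-1.2716
step 3: x_pred=-8.5448  r=13.1648  x^+=1.6316  v^+=-2.4489  a^+=0.4299
step 4: x_pred=-1.4492  r=0.9992  x^+=-0.6768  v^+=-1.7702  a^+=0.5590
step 5: x_pred=-2.6463  r=8.3463  x^+=3.8054  v^+=-0.4668  a^+=1.6377
step 6: x_pred=4.8312  r=-2.6012  x^+=2.8205  v^+=1.7362  a^+=1.3015

resid = -2.6012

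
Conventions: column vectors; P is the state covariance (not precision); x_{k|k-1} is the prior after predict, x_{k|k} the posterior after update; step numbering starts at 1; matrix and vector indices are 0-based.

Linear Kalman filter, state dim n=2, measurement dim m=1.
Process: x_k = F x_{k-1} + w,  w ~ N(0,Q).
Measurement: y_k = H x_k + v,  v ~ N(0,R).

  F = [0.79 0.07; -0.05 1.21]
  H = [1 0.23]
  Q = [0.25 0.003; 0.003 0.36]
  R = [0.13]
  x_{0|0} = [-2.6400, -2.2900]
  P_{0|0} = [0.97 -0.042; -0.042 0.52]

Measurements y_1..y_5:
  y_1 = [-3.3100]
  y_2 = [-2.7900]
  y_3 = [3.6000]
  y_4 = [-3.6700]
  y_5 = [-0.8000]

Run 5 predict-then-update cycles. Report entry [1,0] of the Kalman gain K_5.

step 1: x^-=[-2.2459, -2.6389]  P^-=[0.8533 -0.0313; -0.0313 1.1288]  S=[1.0286]  K=[0.8226; 0.2220]  nu=[-0.4572]  x^+=[-2.6219, -2.7404]  P^+=[0.1573 -0.2191; -0.2191 1.0781]
step 2: x^-=[-2.2632, -3.1848]  P^-=[0.3292 -0.1206; -0.1206 1.9654]  S=[0.5077]  K=[0.5938; 0.6528]  nu=[0.2057]  x^+=[-2.1410, -3.0505]  P^+=[0.1502 -0.3174; -0.3174 1.7490]
step 3: x^-=[-1.9050, -3.5841]  P^-=[0.3172 -0.1571; -0.1571 2.9595]  S=[0.5315]  K=[0.5288; 0.9851]  nu=[6.3293]  x^+=[1.4422, 2.6511]  P^+=[0.1686 -0.4340; -0.4340 2.4437]
step 4: x^-=[1.3249, 3.1357]  P^-=[0.3192 -0.2100; -0.2100 3.9908]  S=[0.5637]  K=[0.4805; 1.2558]  nu=[-5.7161]  x^+=[-1.4220, -4.0425]  P^+=[0.1890 -0.5502; -0.5502 3.1018]
step 5: x^-=[-1.4063, -4.8203]  P^-=[0.3223 -0.2657; -0.2657 4.9684]  S=[0.5929]  K=[0.4405; 1.4792]  nu=[1.7150]  x^+=[-0.6508, -2.2835]  P^+=[0.2072 -0.6521; -0.6521 3.6712]

K[1,0] = 1.4792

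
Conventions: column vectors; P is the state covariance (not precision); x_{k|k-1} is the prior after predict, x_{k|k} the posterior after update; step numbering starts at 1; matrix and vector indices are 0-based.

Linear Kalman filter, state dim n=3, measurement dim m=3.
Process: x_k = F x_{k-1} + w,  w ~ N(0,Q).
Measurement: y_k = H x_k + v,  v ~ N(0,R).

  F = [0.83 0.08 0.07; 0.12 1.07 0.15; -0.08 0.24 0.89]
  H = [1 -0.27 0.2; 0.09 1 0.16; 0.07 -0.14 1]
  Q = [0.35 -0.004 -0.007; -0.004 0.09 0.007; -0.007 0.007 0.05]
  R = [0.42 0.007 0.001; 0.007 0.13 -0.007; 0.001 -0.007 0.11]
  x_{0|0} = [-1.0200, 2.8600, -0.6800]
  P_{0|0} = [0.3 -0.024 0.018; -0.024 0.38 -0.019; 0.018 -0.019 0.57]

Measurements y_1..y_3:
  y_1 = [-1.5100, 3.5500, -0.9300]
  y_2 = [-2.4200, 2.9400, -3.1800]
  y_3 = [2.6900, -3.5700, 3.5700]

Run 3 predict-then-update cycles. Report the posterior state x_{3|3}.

step 1: x^-=[-0.6654, 2.8358, 0.1628]  P^-=[0.5606 0.0436 0.0228; 0.0436 0.5306 0.1621; 0.0228 0.1621 0.5155]  S=[1.0080 0.0027 0.1313; 0.0027 0.7387 0.1680; 0.1313 0.1680 0.5956]  K=[0.5578 0.1462 -0.0703; -0.0621 0.7705 -0.0511; -0.0220 0.1539 0.7915]  nu=[-0.1115, 0.7480, -0.6492]  x^+=[-0.5726, 3.4523, -0.2335]  P^+=[0.2416 0.0056 -0.0243; 0.0056 0.0992 0.0024; -0.0243 0.0024 0.0880]
step 2: x^-=[-0.2154, 3.5902, 0.6666]  P^-=[0.5154 0.0314 -0.0322; 0.0314 0.2104 0.0417; -0.0322 0.0417 0.1313]  S=[0.9217 0.0323 0.0212; 0.0323 0.3660 0.0271; 0.0212 0.0271 0.2311]  K=[0.5392 0.1562 -0.0701; -0.0395 0.6046 -0.0048; -0.0351 0.1279 0.5212]  nu=[-1.3685, -0.7375, -3.3288]  x^+=[-0.8353, 3.2144, -1.1146]  P^+=[0.2342 0.0073 -0.0236; 0.0073 0.0768 0.0054; -0.0236 0.0054 0.0588]
step 3: x^-=[-0.5141, 3.1720, -0.1537]  P^-=[0.5104 0.0304 -0.0329; 0.0304 0.1854 0.0351; -0.0329 0.0351 0.1079]  S=[0.9149 0.0356 0.0167; 0.0356 0.3381 0.0202; 0.0167 0.0202 0.2090]  K=[0.5368 0.1575 -0.0648; -0.0363 0.5770 0.0008; -0.0360 0.1216 0.4729]  nu=[4.0913, -6.6712, 4.2038]  x^+=[0.3587, -0.8221, 0.8759]  P^+=[0.2331 0.0074 -0.0230; 0.0074 0.0732 0.0057; -0.0230 0.0057 0.0535]

x_post = [0.3587, -0.8221, 0.8759]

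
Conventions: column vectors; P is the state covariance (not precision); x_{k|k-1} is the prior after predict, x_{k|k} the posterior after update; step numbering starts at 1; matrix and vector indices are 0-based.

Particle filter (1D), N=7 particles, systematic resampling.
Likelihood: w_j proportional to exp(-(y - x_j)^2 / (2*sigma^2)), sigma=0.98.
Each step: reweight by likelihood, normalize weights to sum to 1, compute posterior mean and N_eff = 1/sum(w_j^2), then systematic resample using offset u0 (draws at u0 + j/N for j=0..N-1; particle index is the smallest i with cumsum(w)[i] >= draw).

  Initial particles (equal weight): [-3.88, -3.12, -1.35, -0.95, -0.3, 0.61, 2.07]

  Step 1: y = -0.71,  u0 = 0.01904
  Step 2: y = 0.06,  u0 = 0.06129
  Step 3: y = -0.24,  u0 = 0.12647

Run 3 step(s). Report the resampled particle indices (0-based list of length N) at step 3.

step 1: w=[0.0017, 0.0153, 0.2549, 0.3061, 0.2890, 0.1273, 0.0056]  mean=-0.6866  Neff=3.8658  idx=[2, 2, 3, 3, 4, 4, 5]
step 2: w=[0.0771, 0.0771, 0.1275, 0.1275, 0.2028, 0.2028, 0.1853]  mean=-0.4590  Neff=6.2125  idx=[0, 2, 3, 4, 5, 5, 6]
step 3: w=[0.0916, 0.1339, 0.1339, 0.1737, 0.1737, 0.1737, 0.1195]  mean=-0.4615  Neff=6.7094  idx=[1, 2, 3, 4, 4, 5, 6]

resampled_idx = [1, 2, 3, 4, 4, 5, 6]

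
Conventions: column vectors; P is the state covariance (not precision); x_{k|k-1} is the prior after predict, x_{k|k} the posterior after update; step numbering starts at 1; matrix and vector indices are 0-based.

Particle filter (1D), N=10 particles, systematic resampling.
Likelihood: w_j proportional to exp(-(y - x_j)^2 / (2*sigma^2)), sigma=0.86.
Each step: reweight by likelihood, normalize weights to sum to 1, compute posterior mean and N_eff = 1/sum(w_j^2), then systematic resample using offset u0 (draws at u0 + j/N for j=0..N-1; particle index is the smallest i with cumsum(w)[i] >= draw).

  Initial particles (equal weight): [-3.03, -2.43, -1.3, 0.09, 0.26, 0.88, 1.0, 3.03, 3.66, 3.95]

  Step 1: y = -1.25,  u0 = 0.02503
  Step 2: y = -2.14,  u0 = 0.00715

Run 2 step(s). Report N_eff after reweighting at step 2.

step 1: w=[0.0560, 0.1861, 0.4763, 0.1417, 0.1021, 0.0222, 0.0156, 0.0000, 0.0000, 0.0000]  mean=-1.1667  Neff=3.3802  idx=[0, 1, 1, 2, 2, 2, 2, 3, 3, 4]
step 2: w=[0.1160, 0.1872, 0.1872, 0.1230, 0.1230, 0.1230, 0.1230, 0.0069, 0.0069, 0.0040]  mean=-1.8983  Neff=6.9385  idx=[0, 0, 1, 2, 2, 3, 3, 4, 5, 6]

N_eff = 6.9385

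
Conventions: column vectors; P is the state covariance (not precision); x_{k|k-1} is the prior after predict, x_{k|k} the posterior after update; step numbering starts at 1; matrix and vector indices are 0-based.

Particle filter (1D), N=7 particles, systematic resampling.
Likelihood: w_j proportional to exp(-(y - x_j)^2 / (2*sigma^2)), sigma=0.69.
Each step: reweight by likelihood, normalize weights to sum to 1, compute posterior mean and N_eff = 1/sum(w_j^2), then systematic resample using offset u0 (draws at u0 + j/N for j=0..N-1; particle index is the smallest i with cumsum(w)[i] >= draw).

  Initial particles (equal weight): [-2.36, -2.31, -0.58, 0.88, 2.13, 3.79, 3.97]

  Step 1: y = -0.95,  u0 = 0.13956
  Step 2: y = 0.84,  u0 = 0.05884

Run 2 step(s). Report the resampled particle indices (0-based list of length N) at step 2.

step 1: w=[0.1066, 0.1232, 0.7446, 0.0255, 0.0000, 0.0000, 0.0000]  mean=-0.9455  Neff=1.7192  idx=[1, 2, 2, 2, 2, 2, 3]
step 2: w=[0.0000, 0.0752, 0.0752, 0.0752, 0.0752, 0.0752, 0.6240]  mean=0.3310  Neff=2.3945  idx=[1, 3, 5, 6, 6, 6, 6]

resampled_idx = [1, 3, 5, 6, 6, 6, 6]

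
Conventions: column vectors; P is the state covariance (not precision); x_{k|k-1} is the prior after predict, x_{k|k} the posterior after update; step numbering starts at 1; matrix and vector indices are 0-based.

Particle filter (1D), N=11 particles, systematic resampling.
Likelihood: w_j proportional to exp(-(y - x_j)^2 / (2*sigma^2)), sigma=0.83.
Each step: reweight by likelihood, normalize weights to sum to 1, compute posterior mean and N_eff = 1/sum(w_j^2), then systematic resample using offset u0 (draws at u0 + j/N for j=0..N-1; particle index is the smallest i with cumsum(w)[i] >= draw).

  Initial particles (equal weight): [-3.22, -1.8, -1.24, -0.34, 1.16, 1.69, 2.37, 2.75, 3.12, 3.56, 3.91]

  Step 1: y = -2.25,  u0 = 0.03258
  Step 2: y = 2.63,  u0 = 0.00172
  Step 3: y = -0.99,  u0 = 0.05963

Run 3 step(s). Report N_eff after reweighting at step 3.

N_eff = 10.8824

step 1: w=[0.2636, 0.4505, 0.2489, 0.0369, 0.0001, 0.0000, 0.0000, 0.0000, 0.0000, 0.0000, 0.0000]  mean=-1.9806  Neff=2.9788  idx=[0, 0, 0, 1, 1, 1, 1, 1, 2, 2, 2]
step 2: w=[0.0000, 0.0000, 0.0000, 0.0108, 0.0108, 0.0108, 0.0108, 0.0108, 0.3153, 0.3153, 0.3153]  mean=-1.2703  Neff=3.3459  idx=[3, 8, 8, 8, 8, 9, 9, 9, 10, 10, 10]
step 3: w=[0.0610, 0.0939, 0.0939, 0.0939, 0.0939, 0.0939, 0.0939, 0.0939, 0.0939, 0.0939, 0.0939]  mean=-1.2742  Neff=10.8824  idx=[0, 1, 2, 3, 4, 5, 6, 7, 8, 9, 10]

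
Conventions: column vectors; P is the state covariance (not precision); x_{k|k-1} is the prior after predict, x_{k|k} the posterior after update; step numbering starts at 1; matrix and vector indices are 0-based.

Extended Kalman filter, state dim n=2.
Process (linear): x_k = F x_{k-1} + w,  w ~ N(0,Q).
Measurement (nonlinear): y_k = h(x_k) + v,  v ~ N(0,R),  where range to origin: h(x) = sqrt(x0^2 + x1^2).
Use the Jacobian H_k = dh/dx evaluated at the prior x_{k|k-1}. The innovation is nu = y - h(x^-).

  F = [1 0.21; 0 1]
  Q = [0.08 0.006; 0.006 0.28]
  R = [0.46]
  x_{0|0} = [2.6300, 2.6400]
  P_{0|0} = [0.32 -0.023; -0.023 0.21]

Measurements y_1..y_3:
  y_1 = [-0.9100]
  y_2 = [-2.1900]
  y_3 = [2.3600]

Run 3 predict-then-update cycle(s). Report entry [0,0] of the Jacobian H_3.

step 1: x^-=[3.1844, 2.6400]  P^-=[0.3996 0.0271; 0.0271 0.4900]  H_jac=[0.7698 0.6382]  S=[0.9231]  K=[0.3520; 0.3614]  nu=[-5.0464]  x^+=[1.4080, 0.8162]  P^+=[0.2852 -0.0903; -0.0903 0.3694]
step 2: x^-=[1.5794, 0.8162]  P^-=[0.3436 -0.0067; -0.0067 0.6494]  H_jac=[0.8884 0.4591]  S=[0.8625]  K=[0.3503; 0.3387]  nu=[-3.9678]  x^+=[0.1895, -0.5278]  P^+=[0.2377 -0.1091; -0.1091 0.5505]
step 3: x^-=[0.0787, -0.5278]  P^-=[0.2962 0.0125; 0.0125 0.8305]  H_jac=[0.1475 -0.9891]  S=[1.2752]  K=[0.0246; -0.6427]  nu=[1.8264]  x^+=[0.1236, -1.7016]  P^+=[0.2954 0.0326; 0.0326 0.3038]

H_jac[0,0] = 0.1475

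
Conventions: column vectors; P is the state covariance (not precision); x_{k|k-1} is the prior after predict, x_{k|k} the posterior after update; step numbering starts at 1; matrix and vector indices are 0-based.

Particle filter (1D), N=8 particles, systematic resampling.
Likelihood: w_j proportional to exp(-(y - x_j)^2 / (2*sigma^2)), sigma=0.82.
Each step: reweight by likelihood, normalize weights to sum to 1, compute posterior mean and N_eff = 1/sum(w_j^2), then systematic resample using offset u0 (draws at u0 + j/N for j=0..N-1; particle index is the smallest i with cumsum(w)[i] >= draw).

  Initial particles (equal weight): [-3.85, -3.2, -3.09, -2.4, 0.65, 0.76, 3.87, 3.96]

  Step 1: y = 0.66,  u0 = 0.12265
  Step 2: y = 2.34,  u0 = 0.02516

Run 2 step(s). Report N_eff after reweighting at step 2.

N_eff = 7.8611

step 1: w=[0.0000, 0.0000, 0.0000, 0.0005, 0.5014, 0.4977, 0.0002, 0.0002]  mean=0.7045  Neff=2.0035  idx=[4, 4, 4, 4, 5, 5, 5, 5]
step 2: w=[0.1084, 0.1084, 0.1084, 0.1084, 0.1416, 0.1416, 0.1416, 0.1416]  mean=0.7123  Neff=7.8611  idx=[0, 1, 2, 3, 4, 5, 6, 7]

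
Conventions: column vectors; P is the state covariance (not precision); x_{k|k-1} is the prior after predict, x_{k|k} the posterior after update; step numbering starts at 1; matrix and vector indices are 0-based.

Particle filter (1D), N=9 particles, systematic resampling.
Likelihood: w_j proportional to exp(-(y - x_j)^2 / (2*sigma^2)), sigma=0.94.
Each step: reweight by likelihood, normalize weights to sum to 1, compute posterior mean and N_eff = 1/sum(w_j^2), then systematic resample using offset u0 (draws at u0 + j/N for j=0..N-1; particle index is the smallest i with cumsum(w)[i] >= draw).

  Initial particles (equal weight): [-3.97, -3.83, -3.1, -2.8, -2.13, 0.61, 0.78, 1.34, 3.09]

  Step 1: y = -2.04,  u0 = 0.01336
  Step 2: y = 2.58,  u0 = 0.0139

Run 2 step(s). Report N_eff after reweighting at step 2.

step 1: w=[0.0474, 0.0637, 0.2067, 0.2815, 0.3885, 0.0073, 0.0043, 0.0006, 0.0000]  mean=-2.6797  Neff=3.5812  idx=[0, 2, 2, 3, 3, 3, 4, 4, 4]
step 2: w=[0.0000, 0.0011, 0.0011, 0.0071, 0.0071, 0.0071, 0.3255, 0.3255, 0.3255]  mean=-2.1464  Neff=3.1444  idx=[4, 6, 6, 6, 7, 7, 8, 8, 8]

N_eff = 3.1444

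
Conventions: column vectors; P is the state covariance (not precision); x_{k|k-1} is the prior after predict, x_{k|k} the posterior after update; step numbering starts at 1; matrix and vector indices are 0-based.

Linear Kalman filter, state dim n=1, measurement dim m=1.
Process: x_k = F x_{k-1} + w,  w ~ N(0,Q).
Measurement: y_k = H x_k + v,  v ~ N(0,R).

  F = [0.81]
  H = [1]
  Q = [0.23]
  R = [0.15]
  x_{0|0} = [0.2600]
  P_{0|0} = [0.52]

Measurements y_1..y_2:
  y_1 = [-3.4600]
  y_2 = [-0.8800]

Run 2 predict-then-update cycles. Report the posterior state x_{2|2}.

step 1: x^-=[0.2106]  P^-=[0.5712]  S=[0.7212]  K=[0.7920]  nu=[-3.6706]  x^+=[-2.6965]  P^+=[0.1188]
step 2: x^-=[-2.1842]  P^-=[0.3079]  S=[0.4579]  K=[0.6724]  nu=[1.3042]  x^+=[-1.3072]  P^+=[0.1009]

x_post = [-1.3072]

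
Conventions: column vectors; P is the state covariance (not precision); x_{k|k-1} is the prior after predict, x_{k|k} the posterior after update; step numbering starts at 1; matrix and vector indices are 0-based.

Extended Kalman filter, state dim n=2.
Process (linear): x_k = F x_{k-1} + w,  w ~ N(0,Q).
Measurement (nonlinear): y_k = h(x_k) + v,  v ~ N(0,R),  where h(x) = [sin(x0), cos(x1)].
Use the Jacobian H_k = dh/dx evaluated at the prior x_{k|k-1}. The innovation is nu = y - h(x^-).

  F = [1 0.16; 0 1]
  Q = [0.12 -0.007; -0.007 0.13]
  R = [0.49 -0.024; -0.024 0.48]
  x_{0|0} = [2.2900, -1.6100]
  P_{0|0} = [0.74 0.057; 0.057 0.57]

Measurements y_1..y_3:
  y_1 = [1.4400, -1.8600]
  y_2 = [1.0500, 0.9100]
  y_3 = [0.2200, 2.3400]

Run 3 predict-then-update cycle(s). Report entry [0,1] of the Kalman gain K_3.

K[0,1] = 0.0925

step 1: x^-=[2.0324, -1.6100]  P^-=[0.8928 0.1412; 0.1412 0.7000]  H_jac=[-0.4454 0.0000; 0.0000 0.9992]  S=[0.6671 -0.0868; -0.0868 1.1789]  K=[-0.5861 0.0765; -0.0172 0.5920]  nu=[0.5447, -1.8208]  x^+=[1.5739, -2.6974]  P^+=[0.6490 0.0508; 0.0508 0.2848]
step 2: x^-=[1.1423, -2.6974]  P^-=[0.7925 0.0894; 0.0894 0.4148]  H_jac=[0.4155 0.0000; 0.0000 0.4298]  S=[0.6268 -0.0080; -0.0080 0.5566]  K=[0.5263 0.0766; 0.0634 0.3212]  nu=[0.1404, 1.8129]  x^+=[1.3551, -2.1062]  P^+=[0.6163 0.0562; 0.0562 0.3552]
step 3: x^-=[1.0181, -2.1062]  P^-=[0.7633 0.1060; 0.1060 0.4852]  H_jac=[0.5250 0.0000; 0.0000 0.8601]  S=[0.7004 0.0239; 0.0239 0.8389]  K=[0.5690 0.0925; 0.0626 0.4957]  nu=[-0.6311, 2.8501]  x^+=[0.9227, -0.7330]  P^+=[0.5269 0.0357; 0.0357 0.2749]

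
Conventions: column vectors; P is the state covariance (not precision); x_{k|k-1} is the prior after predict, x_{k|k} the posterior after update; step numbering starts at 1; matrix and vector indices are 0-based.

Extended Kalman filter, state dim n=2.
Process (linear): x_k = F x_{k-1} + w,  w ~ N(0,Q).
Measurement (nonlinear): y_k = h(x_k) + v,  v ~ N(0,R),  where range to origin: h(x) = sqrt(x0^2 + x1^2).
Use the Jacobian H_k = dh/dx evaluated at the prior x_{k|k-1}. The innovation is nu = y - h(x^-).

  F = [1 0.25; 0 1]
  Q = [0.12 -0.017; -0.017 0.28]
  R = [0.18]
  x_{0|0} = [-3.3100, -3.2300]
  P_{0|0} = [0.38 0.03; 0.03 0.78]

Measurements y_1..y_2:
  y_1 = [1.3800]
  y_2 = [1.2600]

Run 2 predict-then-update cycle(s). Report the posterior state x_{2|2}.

step 1: x^-=[-4.1175, -3.2300]  P^-=[0.5637 0.2080; 0.2080 1.0600]  H_jac=[-0.7868 -0.6172]  S=[1.1348]  K=[-0.5040; -0.7207]  nu=[-3.8532]  x^+=[-2.1755, -0.4529]  P^+=[0.2755 -0.2042; -0.2042 0.4705]
step 2: x^-=[-2.2887, -0.4529]  P^-=[0.3228 -0.1036; -0.1036 0.7505]  H_jac=[-0.9810 -0.1941]  S=[0.4795]  K=[-0.6185; -0.0919]  nu=[-1.0731]  x^+=[-1.6250, -0.3542]  P^+=[0.1394 -0.1308; -0.1308 0.7465]

x_post = [-1.6250, -0.3542]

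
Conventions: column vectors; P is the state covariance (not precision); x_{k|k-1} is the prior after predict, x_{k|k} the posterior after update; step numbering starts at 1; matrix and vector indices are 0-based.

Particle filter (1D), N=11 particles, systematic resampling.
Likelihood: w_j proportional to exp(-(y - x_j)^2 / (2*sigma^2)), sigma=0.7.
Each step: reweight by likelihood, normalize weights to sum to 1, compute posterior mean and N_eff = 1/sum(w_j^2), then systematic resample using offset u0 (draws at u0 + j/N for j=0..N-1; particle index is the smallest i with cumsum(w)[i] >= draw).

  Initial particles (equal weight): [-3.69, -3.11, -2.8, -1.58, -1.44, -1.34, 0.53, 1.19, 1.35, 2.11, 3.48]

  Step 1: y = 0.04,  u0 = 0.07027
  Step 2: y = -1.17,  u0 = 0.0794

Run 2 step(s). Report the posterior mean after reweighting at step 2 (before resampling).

post_mean = -1.1094

step 1: w=[0.0000, 0.0000, 0.0002, 0.0444, 0.0691, 0.0926, 0.5058, 0.1676, 0.1122, 0.0082, 0.0000]  mean=0.3419  Neff=3.2064  idx=[4, 5, 6, 6, 6, 6, 6, 6, 7, 8, 8]
step 2: w=[0.4181, 0.4373, 0.0236, 0.0236, 0.0236, 0.0236, 0.0236, 0.0236, 0.0015, 0.0007, 0.0007]  mean=-1.1094  Neff=2.7067  idx=[0, 0, 0, 0, 1, 1, 1, 1, 1, 3, 7]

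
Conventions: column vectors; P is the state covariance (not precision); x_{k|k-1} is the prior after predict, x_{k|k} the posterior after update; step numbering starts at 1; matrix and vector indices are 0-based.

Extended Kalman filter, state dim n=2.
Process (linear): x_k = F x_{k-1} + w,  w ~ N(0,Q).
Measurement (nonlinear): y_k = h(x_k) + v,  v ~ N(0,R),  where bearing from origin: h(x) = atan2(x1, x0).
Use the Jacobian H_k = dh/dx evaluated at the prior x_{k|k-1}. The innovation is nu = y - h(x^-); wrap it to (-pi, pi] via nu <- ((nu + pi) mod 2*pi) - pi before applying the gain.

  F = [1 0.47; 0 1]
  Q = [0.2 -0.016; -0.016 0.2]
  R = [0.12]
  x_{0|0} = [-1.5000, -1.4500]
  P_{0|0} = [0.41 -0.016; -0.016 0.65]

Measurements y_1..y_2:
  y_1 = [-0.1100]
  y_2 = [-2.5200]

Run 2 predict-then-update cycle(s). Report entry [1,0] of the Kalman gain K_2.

step 1: x^-=[-2.1815, -1.4500]  P^-=[0.7385 0.2735; 0.2735 0.8500]  H_jac=[0.2113 -0.3179]  S=[0.2022]  K=[0.3419; -1.0509]  nu=[2.4450]  x^+=[-1.3455, -4.0195]  P^+=[0.7149 0.3461; 0.3461 0.6267]
step 2: x^-=[-3.2347, -4.0195]  P^-=[1.3787 0.6247; 0.6247 0.8267]  H_jac=[0.1510 -0.1215]  S=[0.1407]  K=[0.9400; -0.0436]  nu=[-0.2716]  x^+=[-3.4900, -4.0077]  P^+=[1.2544 0.6305; 0.6305 0.8265]

K[1,0] = -0.0436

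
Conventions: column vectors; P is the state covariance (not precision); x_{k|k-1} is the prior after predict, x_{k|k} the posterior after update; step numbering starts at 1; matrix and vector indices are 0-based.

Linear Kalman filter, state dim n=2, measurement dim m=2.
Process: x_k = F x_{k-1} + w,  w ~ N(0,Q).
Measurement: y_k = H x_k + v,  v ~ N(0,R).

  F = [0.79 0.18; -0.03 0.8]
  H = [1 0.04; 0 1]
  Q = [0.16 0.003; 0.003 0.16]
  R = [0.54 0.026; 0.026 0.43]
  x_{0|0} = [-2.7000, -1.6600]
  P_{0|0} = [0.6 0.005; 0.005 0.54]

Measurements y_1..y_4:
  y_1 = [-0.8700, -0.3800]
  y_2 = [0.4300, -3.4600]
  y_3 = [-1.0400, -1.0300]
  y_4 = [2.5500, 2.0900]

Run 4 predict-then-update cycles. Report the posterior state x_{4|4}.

step 1: x^-=[-2.4318, -1.2470]  P^-=[0.5534 0.0697; 0.0697 0.5059]  S=[1.0998 0.1159; 0.1159 0.9359]  K=[0.5045 0.0120; 0.0251 0.5374]  nu=[1.6117, 0.8670]  x^+=[-1.6084, -0.7406]  P^+=[0.2720 0.0183; 0.0183 0.2318]
step 2: x^-=[-1.4039, -0.5442]  P^-=[0.3424 0.0414; 0.0414 0.3077]  S=[0.8863 0.0797; 0.0797 0.7377]  K=[0.3870 0.0143; 0.0233 0.4146]  nu=[1.8557, -2.9158]  x^+=[-0.7275, -1.7098]  P^+=[0.2087 0.0162; 0.0162 0.1789]
step 3: x^-=[-0.8825, -1.3460]  P^-=[0.3007 0.0340; 0.0340 0.2739]  S=[0.8438 0.0709; 0.0709 0.7039]  K=[0.3569 0.0123; 0.0207 0.3870]  nu=[-0.1037, 0.3160]  x^+=[-0.9156, -1.2259]  P^+=[0.1925 0.0146; 0.0146 0.1670]
step 4: x^-=[-0.9440, -0.9532]  P^-=[0.2897 0.0316; 0.0316 0.2663]  S=[0.8326 0.0683; 0.0683 0.6963]  K=[0.3485 0.0112; 0.0196 0.3806]  nu=[3.5321, 3.0432]  x^+=[0.3211, 0.2740]  P^+=[0.1879 0.0139; 0.0139 0.1641]

x_post = [0.3211, 0.2740]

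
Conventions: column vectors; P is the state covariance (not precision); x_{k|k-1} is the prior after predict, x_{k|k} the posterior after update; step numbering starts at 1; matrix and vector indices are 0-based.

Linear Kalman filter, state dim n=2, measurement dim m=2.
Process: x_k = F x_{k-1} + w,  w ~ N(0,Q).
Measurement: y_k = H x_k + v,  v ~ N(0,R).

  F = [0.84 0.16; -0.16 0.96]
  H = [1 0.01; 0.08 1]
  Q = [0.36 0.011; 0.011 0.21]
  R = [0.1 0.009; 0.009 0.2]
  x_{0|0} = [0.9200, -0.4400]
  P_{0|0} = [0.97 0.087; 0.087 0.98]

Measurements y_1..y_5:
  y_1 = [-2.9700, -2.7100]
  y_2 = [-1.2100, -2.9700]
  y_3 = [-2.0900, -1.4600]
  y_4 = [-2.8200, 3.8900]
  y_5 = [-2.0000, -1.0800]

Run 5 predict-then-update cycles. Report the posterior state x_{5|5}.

x_post = [-1.9989, 0.3447]

step 1: x^-=[0.7024, -0.5696]  P^-=[1.0929 0.0991; 0.0991 1.1113]  S=[1.1950 0.2067; 0.2067 1.3341]  K=[0.9158 -0.0021; -0.0544 0.8473]  nu=[-3.6667, -2.1966]  x^+=[-2.6508, -2.2315]  P^+=[0.0916 0.0005; 0.0005 0.1689]
step 2: x^-=[-2.5837, -1.7181]  P^-=[0.4291 0.0250; 0.0250 0.3679]  S=[0.5296 0.0721; 0.0721 0.5746]  K=[0.8104 0.0017; -0.0339 0.6479]  nu=[1.3909, -1.0452]  x^+=[-1.4583, -2.4426]  P^+=[0.0810 0.0011; 0.0011 0.1292]
step 3: x^-=[-1.6158, -2.1115]  P^-=[0.4208 0.0208; 0.0208 0.3308]  S=[0.5213 0.0668; 0.0668 0.5368]  K=[0.8076 0.0010; -0.0336 0.6235]  nu=[-0.4531, 0.7808]  x^+=[-1.9809, -1.6095]  P^+=[0.0808 0.0010; 0.0010 0.1243]
step 4: x^-=[-1.9215, -1.2282]  P^-=[0.4204 0.0200; 0.0200 0.3263]  S=[0.5209 0.0659; 0.0659 0.5322]  K=[0.8075 0.0008; -0.0338 0.6203]  nu=[-0.8862, 5.2719]  x^+=[-2.6330, 2.0722]  P^+=[0.0807 0.0010; 0.0010 0.1237]
step 5: x^-=[-1.8801, 2.4106]  P^-=[0.4204 0.0199; 0.0199 0.3258]  S=[0.5208 0.0658; 0.0658 0.5316]  K=[0.8075 0.0007; -0.0339 0.6199]  nu=[-0.1440, -3.3401]  x^+=[-1.9989, 0.3447]  P^+=[0.0807 0.0010; 0.0010 0.1236]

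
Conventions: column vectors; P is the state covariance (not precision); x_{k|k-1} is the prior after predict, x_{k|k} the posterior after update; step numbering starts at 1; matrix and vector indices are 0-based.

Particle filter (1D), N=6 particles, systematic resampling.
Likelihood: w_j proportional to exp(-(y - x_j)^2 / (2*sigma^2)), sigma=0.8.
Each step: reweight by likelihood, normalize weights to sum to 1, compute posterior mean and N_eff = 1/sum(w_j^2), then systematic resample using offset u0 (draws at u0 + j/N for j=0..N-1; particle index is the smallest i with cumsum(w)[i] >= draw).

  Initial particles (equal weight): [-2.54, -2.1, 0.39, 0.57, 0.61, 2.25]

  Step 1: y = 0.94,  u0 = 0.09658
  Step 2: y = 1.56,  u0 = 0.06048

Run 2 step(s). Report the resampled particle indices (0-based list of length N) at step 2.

resampled_idx = [0, 1, 2, 3, 4, 5]

step 1: w=[0.0000, 0.0003, 0.2752, 0.3132, 0.3201, 0.0912]  mean=0.6857  Neff=3.5134  idx=[2, 2, 3, 4, 4, 5]
step 2: w=[0.1213, 0.1213, 0.1644, 0.1746, 0.1746, 0.2437]  mean=0.9497  Neff=5.6547  idx=[0, 1, 2, 3, 4, 5]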